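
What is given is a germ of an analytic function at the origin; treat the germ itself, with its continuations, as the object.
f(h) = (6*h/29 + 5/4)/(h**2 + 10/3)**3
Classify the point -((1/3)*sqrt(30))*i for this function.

The denominator factor h**2 + 10/3 vanishes at -((1/3)*sqrt(30))*i and appears to the power 3; the numerator there equals (5/4) - ((2/29)*sqrt(30))*i, nonzero, and no other factor vanishes.
Hence a pole whose order is the multiplicity, 3.

The point is a pole of order 3.


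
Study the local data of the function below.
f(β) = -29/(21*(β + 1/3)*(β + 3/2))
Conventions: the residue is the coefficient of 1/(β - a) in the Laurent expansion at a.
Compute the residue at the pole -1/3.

At the order-1 pole -1/3 set g(β) = (β - (-1/3))*f(β) = -29/(21*(β + 3/2)).
Simple pole: residue = g(a) at a = -1/3, which is -58/49.

The residue is -58/49.


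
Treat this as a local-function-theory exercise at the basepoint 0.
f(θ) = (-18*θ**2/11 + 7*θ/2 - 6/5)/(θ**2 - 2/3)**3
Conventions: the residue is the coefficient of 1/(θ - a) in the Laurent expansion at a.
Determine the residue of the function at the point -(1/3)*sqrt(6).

The factor θ**2 - 2/3 splits as (θ - a)(θ - a') with a = -(1/3)*sqrt(6), a' = (1/3)*sqrt(6). At the order-3 pole a set g(θ) = (θ - a)^3*f(θ) = [-18*θ**2/11 + 7*θ/2 - 6/5] / (θ - a')^3.
Order-3 pole: residue = g''(a)/2; g''(-(1/3)*sqrt(6)) = (621/1760)*sqrt(6), so the residue is (621/3520)*sqrt(6).

The residue is (621/3520)*sqrt(6).


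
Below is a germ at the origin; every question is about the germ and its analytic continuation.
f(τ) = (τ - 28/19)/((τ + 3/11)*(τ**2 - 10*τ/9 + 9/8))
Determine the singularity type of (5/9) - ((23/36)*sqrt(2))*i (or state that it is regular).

The denominator factor τ**2 - 10*τ/9 + 9/8 vanishes at (5/9) - ((23/36)*sqrt(2))*i and appears to the power 1; the numerator there equals (-157/171) - ((23/36)*sqrt(2))*i, nonzero, and no other factor vanishes.
Hence a pole whose order is the multiplicity, 1.

The point is a pole of order 1.


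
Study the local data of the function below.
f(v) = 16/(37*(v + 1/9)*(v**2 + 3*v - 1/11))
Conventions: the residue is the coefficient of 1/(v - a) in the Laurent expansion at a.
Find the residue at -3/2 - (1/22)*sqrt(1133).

The factor v**2 + 3*v - 1/11 splits as (v - a)(v - a') with a = -3/2 - (1/22)*sqrt(1133), a' = -3/2 + (1/22)*sqrt(1133). At the order-1 pole a set g(v) = (v - a)*f(v) = [16/(37*(v + 1/9))] / (v - a').
Simple pole: residue = g(a) at a = -3/2 - (1/22)*sqrt(1133), which is 7128/13579 - (19800/1398637)*sqrt(1133).

The residue is 7128/13579 - (19800/1398637)*sqrt(1133).


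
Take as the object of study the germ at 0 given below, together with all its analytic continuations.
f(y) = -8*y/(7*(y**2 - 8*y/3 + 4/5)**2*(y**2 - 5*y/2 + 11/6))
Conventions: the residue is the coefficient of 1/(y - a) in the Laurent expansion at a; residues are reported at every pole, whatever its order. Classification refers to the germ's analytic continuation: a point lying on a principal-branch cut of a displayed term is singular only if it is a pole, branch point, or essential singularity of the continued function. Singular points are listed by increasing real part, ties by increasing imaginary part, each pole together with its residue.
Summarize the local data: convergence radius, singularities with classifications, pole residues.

Denominator factor (y**2 - 8*y/3 + 4/5)^2: discriminant 176/45, real irrational roots 4/3 + (2/15)*sqrt(55) and 4/3 - (2/15)*sqrt(55); poles of order 2, moduli 4/3 + (2/15)*sqrt(55) and 4/3 - (2/15)*sqrt(55).
Denominator factor (y**2 - 5*y/2 + 11/6): discriminant -13/12, complex-conjugate roots (5/4) + ((1/12)*sqrt(39))*i and (5/4) - ((1/12)*sqrt(39))*i; poles of order 1, moduli (1/6)*sqrt(66) and (1/6)*sqrt(66).
The radius of convergence is the smallest modulus among the singular points: 4/3 - (2/15)*sqrt(55).
The factor y**2 - 8*y/3 + 4/5 splits as (y - a)(y - a') with a = 4/3 - (2/15)*sqrt(55), a' = 4/3 + (2/15)*sqrt(55). At the order-2 pole a set g(y) = (y - a)^2*f(y) = [-8*y/(7*(y**2 - 5*y/2 + 11/6))] / (y - a')^2.
Order-2 pole: residue = g'(a); g'(4/3 - (2/15)*sqrt(55)) = 29651400/122482423 - (1511875800/14820373183)*sqrt(55), so the residue is 29651400/122482423 - (1511875800/14820373183)*sqrt(55).
The factor y**2 - 5*y/2 + 11/6 splits as (y - a)(y - a') with a = (5/4) - ((1/12)*sqrt(39))*i, a' = (5/4) + ((1/12)*sqrt(39))*i. At the order-1 pole a set g(y) = (y - a)*f(y) = [-8*y/(7*(y**2 - 8*y/3 + 4/5)**2)] / (y - a').
Simple pole: residue = g(a) at a = (5/4) - ((1/12)*sqrt(39))*i, which is (-29651400/122482423) - ((236763000/1592271499)*sqrt(39))*i.
The factor y**2 - 5*y/2 + 11/6 splits as (y - a)(y - a') with a = (5/4) + ((1/12)*sqrt(39))*i, a' = (5/4) - ((1/12)*sqrt(39))*i. At the order-1 pole a set g(y) = (y - a)*f(y) = [-8*y/(7*(y**2 - 8*y/3 + 4/5)**2)] / (y - a').
Simple pole: residue = g(a) at a = (5/4) + ((1/12)*sqrt(39))*i, which is (-29651400/122482423) + ((236763000/1592271499)*sqrt(39))*i.
The factor y**2 - 8*y/3 + 4/5 splits as (y - a)(y - a') with a = 4/3 + (2/15)*sqrt(55), a' = 4/3 - (2/15)*sqrt(55). At the order-2 pole a set g(y) = (y - a)^2*f(y) = [-8*y/(7*(y**2 - 5*y/2 + 11/6))] / (y - a')^2.
Order-2 pole: residue = g'(a); g'(4/3 + (2/15)*sqrt(55)) = 29651400/122482423 + (1511875800/14820373183)*sqrt(55), so the residue is 29651400/122482423 + (1511875800/14820373183)*sqrt(55).
List the singular points by increasing real part (a conjugate pair: the negative imaginary part first).

Radius of convergence at 0: 4/3 - (2/15)*sqrt(55).
At 4/3 - (2/15)*sqrt(55): a pole of order 2; residue 29651400/122482423 - (1511875800/14820373183)*sqrt(55).
At (5/4) - ((1/12)*sqrt(39))*i: a pole of order 1; residue (-29651400/122482423) - ((236763000/1592271499)*sqrt(39))*i.
At (5/4) + ((1/12)*sqrt(39))*i: a pole of order 1; residue (-29651400/122482423) + ((236763000/1592271499)*sqrt(39))*i.
At 4/3 + (2/15)*sqrt(55): a pole of order 2; residue 29651400/122482423 + (1511875800/14820373183)*sqrt(55).


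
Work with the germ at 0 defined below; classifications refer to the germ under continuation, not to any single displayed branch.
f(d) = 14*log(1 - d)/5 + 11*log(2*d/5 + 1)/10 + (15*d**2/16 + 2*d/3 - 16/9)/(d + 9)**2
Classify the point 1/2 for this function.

The point is a regular point.

Denominator factors: d + 9 = 19/2 at d = 1/2 — none vanishes.
Branch term log(1 - d/(-5/2)): argument at 1/2 is 6/5, nonzero, so 1/2 is not its branch point (a point on a principal cut is still regular for the continued germ).
Branch term log(1 - d/(1)): argument at 1/2 is 1/2, nonzero, so 1/2 is not its branch point (a point on a principal cut is still regular for the continued germ).
So the germ continues analytically to 1/2.


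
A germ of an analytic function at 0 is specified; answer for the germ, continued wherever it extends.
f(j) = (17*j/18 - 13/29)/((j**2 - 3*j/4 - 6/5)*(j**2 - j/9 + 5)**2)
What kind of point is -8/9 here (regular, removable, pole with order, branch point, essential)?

The point is a regular point.

Denominator factors: j**2 - 3*j/4 - 6/5 = 104/405 at j = -8/9; j**2 - j/9 + 5 = 53/9 at j = -8/9 — none vanishes.
So the germ continues analytically to -8/9.


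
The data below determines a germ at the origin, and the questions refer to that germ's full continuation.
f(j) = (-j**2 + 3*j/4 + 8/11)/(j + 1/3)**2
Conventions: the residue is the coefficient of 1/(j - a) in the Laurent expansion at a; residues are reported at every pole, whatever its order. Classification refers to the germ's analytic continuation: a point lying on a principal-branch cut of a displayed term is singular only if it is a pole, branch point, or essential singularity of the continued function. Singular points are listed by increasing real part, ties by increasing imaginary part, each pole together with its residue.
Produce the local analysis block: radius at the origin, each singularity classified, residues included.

Denominator factor (j + 1/3)^2: pole of order 2 at -1/3, modulus 1/3.
The radius of convergence is the smallest modulus among the singular points: 1/3.
At the order-2 pole -1/3 set g(j) = (j - (-1/3))^2*f(j) = -j**2 + 3*j/4 + 8/11.
Order-2 pole: residue = g'(a); g'(-1/3) = 17/12, so the residue is 17/12.

Radius of convergence at 0: 1/3.
At -1/3: a pole of order 2; residue 17/12.


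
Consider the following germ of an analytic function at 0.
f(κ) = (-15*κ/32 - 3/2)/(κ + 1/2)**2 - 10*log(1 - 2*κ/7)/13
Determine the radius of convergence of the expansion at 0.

Denominator factor (κ + 1/2)^2: pole of order 2 at -1/2, modulus 1/2.
Branch term (-10/13)*log(1 - κ/(7/2)): its argument vanishes at κ = 7/2, a logarithmic branch point, modulus 7/2.
The radius of convergence is the smallest modulus among the singular points: 1/2.

The radius of convergence is 1/2.


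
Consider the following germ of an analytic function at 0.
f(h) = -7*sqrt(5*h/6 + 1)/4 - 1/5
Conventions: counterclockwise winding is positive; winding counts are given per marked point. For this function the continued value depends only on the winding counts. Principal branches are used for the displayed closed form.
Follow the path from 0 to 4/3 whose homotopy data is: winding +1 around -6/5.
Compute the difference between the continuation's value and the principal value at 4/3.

The rational part is single-valued and drops out of the difference; each branch term changes only by its own monodromy.
(-7/4)*sqrt(1 - h/(-6/5)): winding +1 is odd, the square root flips sign, contributing -2*(-7/4)*sqrt(1 - (4/3)/(-6/5)) = -2*(-7/4)*sqrt(19/9) = (7/6)*sqrt(19).
Summing the contributions at h = 4/3 gives (7/6)*sqrt(19).

Continued minus principal equals (7/6)*sqrt(19).


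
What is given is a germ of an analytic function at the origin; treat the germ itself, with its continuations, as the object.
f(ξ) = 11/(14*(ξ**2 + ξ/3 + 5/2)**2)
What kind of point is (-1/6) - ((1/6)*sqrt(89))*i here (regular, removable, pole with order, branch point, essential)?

The point is a pole of order 2.

The denominator factor ξ**2 + ξ/3 + 5/2 vanishes at (-1/6) - ((1/6)*sqrt(89))*i and appears to the power 2; the numerator there equals 11/14, nonzero, and no other factor vanishes.
Hence a pole whose order is the multiplicity, 2.


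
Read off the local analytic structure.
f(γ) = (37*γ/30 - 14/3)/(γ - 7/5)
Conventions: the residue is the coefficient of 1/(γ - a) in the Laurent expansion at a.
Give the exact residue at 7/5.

At the order-1 pole 7/5 set g(γ) = (γ - (7/5))*f(γ) = 37*γ/30 - 14/3.
Simple pole: residue = g(a) at a = 7/5, which is -147/50.

The residue is -147/50.


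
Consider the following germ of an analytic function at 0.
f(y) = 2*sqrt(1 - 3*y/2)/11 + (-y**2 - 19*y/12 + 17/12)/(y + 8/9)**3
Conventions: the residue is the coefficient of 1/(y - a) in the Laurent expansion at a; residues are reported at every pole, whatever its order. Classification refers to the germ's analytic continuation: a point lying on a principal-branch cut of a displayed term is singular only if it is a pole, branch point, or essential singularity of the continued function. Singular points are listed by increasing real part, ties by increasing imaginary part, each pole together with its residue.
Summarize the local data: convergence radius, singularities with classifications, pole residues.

Denominator factor (y + 8/9)^3: pole of order 3 at -8/9, modulus 8/9.
Branch term (2/11)*sqrt(1 - y/(2/3)): its argument vanishes at y = 2/3, a square-root branch point, modulus 2/3.
The radius of convergence is the smallest modulus among the singular points: 2/3.
The branch term is analytic at -8/9 and contributes nothing to the residue; only the rational part matters.
At the order-3 pole -8/9 set g(y) = (y - (-8/9))^3*(rational part) = -y**2 - 19*y/12 + 17/12.
Order-3 pole: residue = g''(a)/2; g''(-8/9) = -2, so the residue is -1.
List the singular points by increasing real part (a conjugate pair: the negative imaginary part first).

Radius of convergence at 0: 2/3.
At -8/9: a pole of order 3; residue -1.
At 2/3: an algebraic (square-root) branch point.


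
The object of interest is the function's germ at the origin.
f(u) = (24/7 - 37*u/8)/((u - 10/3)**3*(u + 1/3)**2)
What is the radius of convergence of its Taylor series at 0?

The radius of convergence is 1/3.

Denominator factor (u + 1/3)^2: pole of order 2 at -1/3, modulus 1/3.
Denominator factor (u - 10/3)^3: pole of order 3 at 10/3, modulus 10/3.
The radius of convergence is the smallest modulus among the singular points: 1/3.


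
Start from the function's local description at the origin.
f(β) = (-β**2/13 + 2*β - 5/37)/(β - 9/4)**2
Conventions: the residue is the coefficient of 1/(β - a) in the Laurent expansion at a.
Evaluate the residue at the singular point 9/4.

The residue is 43/26.

At the order-2 pole 9/4 set g(β) = (β - (9/4))^2*f(β) = -β**2/13 + 2*β - 5/37.
Order-2 pole: residue = g'(a); g'(9/4) = 43/26, so the residue is 43/26.


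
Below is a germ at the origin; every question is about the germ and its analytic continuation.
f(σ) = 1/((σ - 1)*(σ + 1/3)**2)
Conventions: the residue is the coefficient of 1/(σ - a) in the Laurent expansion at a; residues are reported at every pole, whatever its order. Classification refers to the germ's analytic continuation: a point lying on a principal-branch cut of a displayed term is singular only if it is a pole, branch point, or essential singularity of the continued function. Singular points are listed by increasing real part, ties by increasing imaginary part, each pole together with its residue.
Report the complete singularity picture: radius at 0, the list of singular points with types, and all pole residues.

Radius of convergence at 0: 1/3.
At -1/3: a pole of order 2; residue -9/16.
At 1: a pole of order 1; residue 9/16.

Denominator factor (σ - 1): pole of order 1 at 1, modulus 1.
Denominator factor (σ + 1/3)^2: pole of order 2 at -1/3, modulus 1/3.
The radius of convergence is the smallest modulus among the singular points: 1/3.
At the order-2 pole -1/3 set g(σ) = (σ - (-1/3))^2*f(σ) = 1/(σ - 1).
Order-2 pole: residue = g'(a); g'(-1/3) = -9/16, so the residue is -9/16.
At the order-1 pole 1 set g(σ) = (σ - (1))*f(σ) = (σ + 1/3)**(-2).
Simple pole: residue = g(a) at a = 1, which is 9/16.
List the singular points by increasing real part (a conjugate pair: the negative imaginary part first).


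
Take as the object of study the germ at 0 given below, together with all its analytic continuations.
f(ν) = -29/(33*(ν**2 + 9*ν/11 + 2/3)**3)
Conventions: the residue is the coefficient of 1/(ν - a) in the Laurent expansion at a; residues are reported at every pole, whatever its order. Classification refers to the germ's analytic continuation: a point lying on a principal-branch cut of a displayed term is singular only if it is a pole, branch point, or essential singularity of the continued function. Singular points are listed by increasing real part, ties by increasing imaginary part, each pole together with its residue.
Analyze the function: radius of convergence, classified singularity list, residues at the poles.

Denominator factor (ν**2 + 9*ν/11 + 2/3)^3: discriminant -725/363, complex-conjugate roots (-9/22) + ((5/66)*sqrt(87))*i and (-9/22) - ((5/66)*sqrt(87))*i; poles of order 3, moduli (1/3)*sqrt(6) and (1/3)*sqrt(6).
The radius of convergence is the smallest modulus among the singular points: (1/3)*sqrt(6).
The factor ν**2 + 9*ν/11 + 2/3 splits as (ν - a)(ν - a') with a = (-9/22) - ((5/66)*sqrt(87))*i, a' = (-9/22) + ((5/66)*sqrt(87))*i. At the order-3 pole a set g(ν) = (ν - a)^3*f(ν) = [-29/33] / (ν - a')^3.
Order-3 pole: residue = g''(a)/2; g''((-9/22) - ((5/66)*sqrt(87))*i) = -((527076/2628125)*sqrt(87))*i, so the residue is -((263538/2628125)*sqrt(87))*i.
The factor ν**2 + 9*ν/11 + 2/3 splits as (ν - a)(ν - a') with a = (-9/22) + ((5/66)*sqrt(87))*i, a' = (-9/22) - ((5/66)*sqrt(87))*i. At the order-3 pole a set g(ν) = (ν - a)^3*f(ν) = [-29/33] / (ν - a')^3.
Order-3 pole: residue = g''(a)/2; g''((-9/22) + ((5/66)*sqrt(87))*i) = ((527076/2628125)*sqrt(87))*i, so the residue is ((263538/2628125)*sqrt(87))*i.
List the singular points by increasing real part (a conjugate pair: the negative imaginary part first).

Radius of convergence at 0: (1/3)*sqrt(6).
At (-9/22) - ((5/66)*sqrt(87))*i: a pole of order 3; residue -((263538/2628125)*sqrt(87))*i.
At (-9/22) + ((5/66)*sqrt(87))*i: a pole of order 3; residue ((263538/2628125)*sqrt(87))*i.


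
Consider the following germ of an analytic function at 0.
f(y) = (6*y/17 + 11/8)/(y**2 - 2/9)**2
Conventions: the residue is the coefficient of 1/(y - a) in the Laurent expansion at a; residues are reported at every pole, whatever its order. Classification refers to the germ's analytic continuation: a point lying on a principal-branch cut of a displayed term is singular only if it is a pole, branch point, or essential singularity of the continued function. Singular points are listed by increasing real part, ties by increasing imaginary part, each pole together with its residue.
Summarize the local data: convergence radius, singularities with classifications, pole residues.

Radius of convergence at 0: (1/3)*sqrt(2).
At -(1/3)*sqrt(2): a pole of order 2; residue (297/128)*sqrt(2).
At (1/3)*sqrt(2): a pole of order 2; residue -(297/128)*sqrt(2).

Denominator factor (y**2 - 2/9)^2: discriminant 8/9, real irrational roots (1/3)*sqrt(2) and -(1/3)*sqrt(2); poles of order 2, moduli (1/3)*sqrt(2) and (1/3)*sqrt(2).
The radius of convergence is the smallest modulus among the singular points: (1/3)*sqrt(2).
The factor y**2 - 2/9 splits as (y - a)(y - a') with a = -(1/3)*sqrt(2), a' = (1/3)*sqrt(2). At the order-2 pole a set g(y) = (y - a)^2*f(y) = [6*y/17 + 11/8] / (y - a')^2.
Order-2 pole: residue = g'(a); g'(-(1/3)*sqrt(2)) = (297/128)*sqrt(2), so the residue is (297/128)*sqrt(2).
The factor y**2 - 2/9 splits as (y - a)(y - a') with a = (1/3)*sqrt(2), a' = -(1/3)*sqrt(2). At the order-2 pole a set g(y) = (y - a)^2*f(y) = [6*y/17 + 11/8] / (y - a')^2.
Order-2 pole: residue = g'(a); g'((1/3)*sqrt(2)) = -(297/128)*sqrt(2), so the residue is -(297/128)*sqrt(2).
List the singular points by increasing real part (a conjugate pair: the negative imaginary part first).


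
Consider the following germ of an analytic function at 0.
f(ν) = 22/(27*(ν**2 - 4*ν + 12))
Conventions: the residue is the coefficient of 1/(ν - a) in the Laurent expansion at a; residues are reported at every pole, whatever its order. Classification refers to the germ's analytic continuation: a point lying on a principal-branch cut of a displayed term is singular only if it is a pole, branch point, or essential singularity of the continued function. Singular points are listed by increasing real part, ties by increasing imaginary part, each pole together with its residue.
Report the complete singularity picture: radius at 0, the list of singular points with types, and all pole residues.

Denominator factor (ν**2 - 4*ν + 12): discriminant -32, complex-conjugate roots (2) + ((2)*sqrt(2))*i and (2) - ((2)*sqrt(2))*i; poles of order 1, moduli (2)*sqrt(3) and (2)*sqrt(3).
The radius of convergence is the smallest modulus among the singular points: (2)*sqrt(3).
The factor ν**2 - 4*ν + 12 splits as (ν - a)(ν - a') with a = (2) - ((2)*sqrt(2))*i, a' = (2) + ((2)*sqrt(2))*i. At the order-1 pole a set g(ν) = (ν - a)*f(ν) = [22/27] / (ν - a').
Simple pole: residue = g(a) at a = (2) - ((2)*sqrt(2))*i, which is ((11/108)*sqrt(2))*i.
The factor ν**2 - 4*ν + 12 splits as (ν - a)(ν - a') with a = (2) + ((2)*sqrt(2))*i, a' = (2) - ((2)*sqrt(2))*i. At the order-1 pole a set g(ν) = (ν - a)*f(ν) = [22/27] / (ν - a').
Simple pole: residue = g(a) at a = (2) + ((2)*sqrt(2))*i, which is -((11/108)*sqrt(2))*i.
List the singular points by increasing real part (a conjugate pair: the negative imaginary part first).

Radius of convergence at 0: (2)*sqrt(3).
At (2) - ((2)*sqrt(2))*i: a pole of order 1; residue ((11/108)*sqrt(2))*i.
At (2) + ((2)*sqrt(2))*i: a pole of order 1; residue -((11/108)*sqrt(2))*i.


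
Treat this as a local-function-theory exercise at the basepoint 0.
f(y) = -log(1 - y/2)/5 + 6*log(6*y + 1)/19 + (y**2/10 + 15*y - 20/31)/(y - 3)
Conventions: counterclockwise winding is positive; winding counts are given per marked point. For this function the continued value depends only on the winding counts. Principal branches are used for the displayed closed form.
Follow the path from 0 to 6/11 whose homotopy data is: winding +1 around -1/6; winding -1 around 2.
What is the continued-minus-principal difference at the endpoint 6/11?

Continued minus principal equals (98/95)*pi*i.

The rational part is single-valued and drops out of the difference; each branch term changes only by its own monodromy.
(-1/5)*log(1 - y/(2)): each positive loop around 2 adds 2*pi*i to the log, so winding -1 contributes (-1/5)*(-1)*2*pi*i = (2/5)*pi*i.
(6/19)*log(1 - y/(-1/6)): each positive loop around -1/6 adds 2*pi*i to the log, so winding +1 contributes (6/19)*(1)*2*pi*i = (12/19)*pi*i.
Summing the contributions at y = 6/11 gives (98/95)*pi*i.


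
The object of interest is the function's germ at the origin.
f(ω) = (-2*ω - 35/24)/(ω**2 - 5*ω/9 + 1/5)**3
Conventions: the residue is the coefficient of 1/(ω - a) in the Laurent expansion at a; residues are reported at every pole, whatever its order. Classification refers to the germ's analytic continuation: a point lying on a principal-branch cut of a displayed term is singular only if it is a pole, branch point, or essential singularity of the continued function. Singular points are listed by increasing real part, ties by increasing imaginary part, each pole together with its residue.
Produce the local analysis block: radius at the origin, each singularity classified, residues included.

Radius of convergence at 0: (1/5)*sqrt(5).
At (5/18) - ((1/90)*sqrt(995))*i: a pole of order 3; residue -((71350875/31522396)*sqrt(995))*i.
At (5/18) + ((1/90)*sqrt(995))*i: a pole of order 3; residue ((71350875/31522396)*sqrt(995))*i.

Denominator factor (ω**2 - 5*ω/9 + 1/5)^3: discriminant -199/405, complex-conjugate roots (5/18) + ((1/90)*sqrt(995))*i and (5/18) - ((1/90)*sqrt(995))*i; poles of order 3, moduli (1/5)*sqrt(5) and (1/5)*sqrt(5).
The radius of convergence is the smallest modulus among the singular points: (1/5)*sqrt(5).
The factor ω**2 - 5*ω/9 + 1/5 splits as (ω - a)(ω - a') with a = (5/18) - ((1/90)*sqrt(995))*i, a' = (5/18) + ((1/90)*sqrt(995))*i. At the order-3 pole a set g(ω) = (ω - a)^3*f(ω) = [-2*ω - 35/24] / (ω - a')^3.
Order-3 pole: residue = g''(a)/2; g''((5/18) - ((1/90)*sqrt(995))*i) = -((71350875/15761198)*sqrt(995))*i, so the residue is -((71350875/31522396)*sqrt(995))*i.
The factor ω**2 - 5*ω/9 + 1/5 splits as (ω - a)(ω - a') with a = (5/18) + ((1/90)*sqrt(995))*i, a' = (5/18) - ((1/90)*sqrt(995))*i. At the order-3 pole a set g(ω) = (ω - a)^3*f(ω) = [-2*ω - 35/24] / (ω - a')^3.
Order-3 pole: residue = g''(a)/2; g''((5/18) + ((1/90)*sqrt(995))*i) = ((71350875/15761198)*sqrt(995))*i, so the residue is ((71350875/31522396)*sqrt(995))*i.
List the singular points by increasing real part (a conjugate pair: the negative imaginary part first).


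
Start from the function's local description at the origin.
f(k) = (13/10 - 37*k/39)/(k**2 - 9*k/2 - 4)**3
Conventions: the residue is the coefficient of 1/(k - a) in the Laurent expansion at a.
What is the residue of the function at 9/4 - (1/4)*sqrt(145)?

The factor k**2 - 9*k/2 - 4 splits as (k - a)(k - a') with a = 9/4 - (1/4)*sqrt(145), a' = 9/4 + (1/4)*sqrt(145). At the order-3 pole a set g(k) = (k - a)^3*f(k) = [13/10 - 37*k/39] / (k - a')^3.
Order-3 pole: residue = g''(a)/2; g''(9/4 - (1/4)*sqrt(145)) = (20832/198160625)*sqrt(145), so the residue is (10416/198160625)*sqrt(145).

The residue is (10416/198160625)*sqrt(145).


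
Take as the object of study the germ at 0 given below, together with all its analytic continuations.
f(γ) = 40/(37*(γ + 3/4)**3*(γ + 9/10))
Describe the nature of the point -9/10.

The denominator factor γ + 9/10 vanishes at -9/10 and appears to the power 1; the numerator there equals 40/37, nonzero, and no other factor vanishes.
Hence a pole whose order is the multiplicity, 1.

The point is a pole of order 1.


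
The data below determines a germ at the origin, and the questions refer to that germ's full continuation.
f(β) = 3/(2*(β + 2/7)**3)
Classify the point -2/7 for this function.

The point is a pole of order 3.

The denominator factor β + 2/7 vanishes at -2/7 and appears to the power 3; the numerator there equals 3/2, nonzero, and no other factor vanishes.
Hence a pole whose order is the multiplicity, 3.


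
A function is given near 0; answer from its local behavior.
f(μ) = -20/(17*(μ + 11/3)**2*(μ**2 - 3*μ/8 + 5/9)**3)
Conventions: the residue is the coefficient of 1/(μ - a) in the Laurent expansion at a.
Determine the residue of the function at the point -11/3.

At the order-2 pole -11/3 set g(μ) = (μ - (-11/3))^2*f(μ) = -20/(17*(μ**2 - 3*μ/8 + 5/9)**3).
Order-2 pole: residue = g'(a); g'(-11/3) = -1894400/3891072897, so the residue is -1894400/3891072897.

The residue is -1894400/3891072897.


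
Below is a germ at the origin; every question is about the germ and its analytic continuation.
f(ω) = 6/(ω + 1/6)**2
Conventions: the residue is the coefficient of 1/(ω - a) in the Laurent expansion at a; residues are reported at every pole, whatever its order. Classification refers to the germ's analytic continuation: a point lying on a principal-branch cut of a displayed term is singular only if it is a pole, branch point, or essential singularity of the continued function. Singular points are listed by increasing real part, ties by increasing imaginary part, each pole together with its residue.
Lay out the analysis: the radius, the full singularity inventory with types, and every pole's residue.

Radius of convergence at 0: 1/6.
At -1/6: a pole of order 2; residue 0.

Denominator factor (ω + 1/6)^2: pole of order 2 at -1/6, modulus 1/6.
The radius of convergence is the smallest modulus among the singular points: 1/6.
At the order-2 pole -1/6 set g(ω) = (ω - (-1/6))^2*f(ω) = 6.
Order-2 pole: residue = g'(a); g'(-1/6) = 0, so the residue is 0.


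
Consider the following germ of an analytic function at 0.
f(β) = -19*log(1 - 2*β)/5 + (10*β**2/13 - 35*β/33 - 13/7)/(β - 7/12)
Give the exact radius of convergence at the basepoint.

The radius of convergence is 1/2.

Denominator factor (β - 7/12): pole of order 1 at 7/12, modulus 7/12.
Branch term (-19/5)*log(1 - β/(1/2)): its argument vanishes at β = 1/2, a logarithmic branch point, modulus 1/2.
The radius of convergence is the smallest modulus among the singular points: 1/2.


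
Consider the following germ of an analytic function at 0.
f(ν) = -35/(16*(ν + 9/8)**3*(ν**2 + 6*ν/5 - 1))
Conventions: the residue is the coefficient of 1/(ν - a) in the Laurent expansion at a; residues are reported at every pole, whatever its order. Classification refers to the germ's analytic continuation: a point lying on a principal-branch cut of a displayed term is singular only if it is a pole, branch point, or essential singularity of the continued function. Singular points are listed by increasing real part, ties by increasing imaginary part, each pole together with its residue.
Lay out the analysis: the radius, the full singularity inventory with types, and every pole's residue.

Radius of convergence at 0: -3/5 + (1/5)*sqrt(34).
At -3/5 - (1/5)*sqrt(34): a pole of order 1; residue -78377600/41781923 - (204888600/710292691)*sqrt(34).
At -9/8: a pole of order 3; residue 156755200/41781923.
At -3/5 + (1/5)*sqrt(34): a pole of order 1; residue -78377600/41781923 + (204888600/710292691)*sqrt(34).

Denominator factor (ν + 9/8)^3: pole of order 3 at -9/8, modulus 9/8.
Denominator factor (ν**2 + 6*ν/5 - 1): discriminant 136/25, real irrational roots -3/5 + (1/5)*sqrt(34) and -3/5 - (1/5)*sqrt(34); poles of order 1, moduli -3/5 + (1/5)*sqrt(34) and 3/5 + (1/5)*sqrt(34).
The radius of convergence is the smallest modulus among the singular points: -3/5 + (1/5)*sqrt(34).
The factor ν**2 + 6*ν/5 - 1 splits as (ν - a)(ν - a') with a = -3/5 - (1/5)*sqrt(34), a' = -3/5 + (1/5)*sqrt(34). At the order-1 pole a set g(ν) = (ν - a)*f(ν) = [-35/(16*(ν + 9/8)**3)] / (ν - a').
Simple pole: residue = g(a) at a = -3/5 - (1/5)*sqrt(34), which is -78377600/41781923 - (204888600/710292691)*sqrt(34).
At the order-3 pole -9/8 set g(ν) = (ν - (-9/8))^3*f(ν) = -35/(16*(ν**2 + 6*ν/5 - 1)).
Order-3 pole: residue = g''(a)/2; g''(-9/8) = 313510400/41781923, so the residue is 156755200/41781923.
The factor ν**2 + 6*ν/5 - 1 splits as (ν - a)(ν - a') with a = -3/5 + (1/5)*sqrt(34), a' = -3/5 - (1/5)*sqrt(34). At the order-1 pole a set g(ν) = (ν - a)*f(ν) = [-35/(16*(ν + 9/8)**3)] / (ν - a').
Simple pole: residue = g(a) at a = -3/5 + (1/5)*sqrt(34), which is -78377600/41781923 + (204888600/710292691)*sqrt(34).
List the singular points by increasing real part (a conjugate pair: the negative imaginary part first).


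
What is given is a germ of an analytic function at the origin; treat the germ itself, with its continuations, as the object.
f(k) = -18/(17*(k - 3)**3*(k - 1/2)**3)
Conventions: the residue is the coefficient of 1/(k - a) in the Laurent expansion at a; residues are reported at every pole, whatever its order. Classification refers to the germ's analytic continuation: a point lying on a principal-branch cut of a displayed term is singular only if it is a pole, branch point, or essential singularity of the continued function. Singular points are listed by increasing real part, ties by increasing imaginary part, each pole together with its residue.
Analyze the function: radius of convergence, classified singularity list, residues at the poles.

Denominator factor (k - 3)^3: pole of order 3 at 3, modulus 3.
Denominator factor (k - 1/2)^3: pole of order 3 at 1/2, modulus 1/2.
The radius of convergence is the smallest modulus among the singular points: 1/2.
At the order-3 pole 1/2 set g(k) = (k - (1/2))^3*f(k) = -18/(17*(k - 3)**3).
Order-3 pole: residue = g''(a)/2; g''(1/2) = 6912/53125, so the residue is 3456/53125.
At the order-3 pole 3 set g(k) = (k - (3))^3*f(k) = -18/(17*(k - 1/2)**3).
Order-3 pole: residue = g''(a)/2; g''(3) = -6912/53125, so the residue is -3456/53125.
List the singular points by increasing real part (a conjugate pair: the negative imaginary part first).

Radius of convergence at 0: 1/2.
At 1/2: a pole of order 3; residue 3456/53125.
At 3: a pole of order 3; residue -3456/53125.


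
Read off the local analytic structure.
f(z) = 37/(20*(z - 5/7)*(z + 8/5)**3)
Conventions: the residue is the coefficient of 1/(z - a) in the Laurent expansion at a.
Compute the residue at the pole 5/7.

At the order-1 pole 5/7 set g(z) = (z - (5/7))*f(z) = 37/(20*(z + 8/5)**3).
Simple pole: residue = g(a) at a = 5/7, which is 317275/2125764.

The residue is 317275/2125764.


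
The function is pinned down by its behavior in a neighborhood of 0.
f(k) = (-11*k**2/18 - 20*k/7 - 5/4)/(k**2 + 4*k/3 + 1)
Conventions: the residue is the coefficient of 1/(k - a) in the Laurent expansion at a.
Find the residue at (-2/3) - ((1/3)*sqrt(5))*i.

The factor k**2 + 4*k/3 + 1 splits as (k - a)(k - a') with a = (-2/3) - ((1/3)*sqrt(5))*i, a' = (-2/3) + ((1/3)*sqrt(5))*i. At the order-1 pole a set g(k) = (k - a)*f(k) = [-11*k**2/18 - 20*k/7 - 5/4] / (k - a').
Simple pole: residue = g(a) at a = (-2/3) - ((1/3)*sqrt(5))*i, which is (-193/189) + ((1639/7560)*sqrt(5))*i.

The residue is (-193/189) + ((1639/7560)*sqrt(5))*i.


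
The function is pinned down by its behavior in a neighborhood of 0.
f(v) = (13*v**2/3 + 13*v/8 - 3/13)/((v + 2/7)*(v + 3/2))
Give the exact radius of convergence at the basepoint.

The radius of convergence is 2/7.

Denominator factor (v + 3/2): pole of order 1 at -3/2, modulus 3/2.
Denominator factor (v + 2/7): pole of order 1 at -2/7, modulus 2/7.
The radius of convergence is the smallest modulus among the singular points: 2/7.


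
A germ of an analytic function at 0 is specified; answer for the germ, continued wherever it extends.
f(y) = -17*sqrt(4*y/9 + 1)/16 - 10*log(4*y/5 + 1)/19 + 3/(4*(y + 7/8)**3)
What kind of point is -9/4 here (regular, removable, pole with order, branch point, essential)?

The term (-17/16)*sqrt(1 - y/(-9/4)) has argument 1 - -9/4/(-9/4) = 0 at -9/4: a square-root (algebraic, two-sheeted) branch point; the remaining terms are analytic or single-valued there.

The point is an algebraic (square-root) branch point.


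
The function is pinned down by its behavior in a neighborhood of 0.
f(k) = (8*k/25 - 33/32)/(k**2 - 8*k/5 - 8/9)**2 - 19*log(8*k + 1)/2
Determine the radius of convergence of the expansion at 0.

Denominator factor (k**2 - 8*k/5 - 8/9)^2: discriminant 1376/225, real irrational roots 4/5 + (2/15)*sqrt(86) and 4/5 - (2/15)*sqrt(86); poles of order 2, moduli 4/5 + (2/15)*sqrt(86) and -4/5 + (2/15)*sqrt(86).
Branch term (-19/2)*log(1 - k/(-1/8)): its argument vanishes at k = -1/8, a logarithmic branch point, modulus 1/8.
The radius of convergence is the smallest modulus among the singular points: 1/8.

The radius of convergence is 1/8.


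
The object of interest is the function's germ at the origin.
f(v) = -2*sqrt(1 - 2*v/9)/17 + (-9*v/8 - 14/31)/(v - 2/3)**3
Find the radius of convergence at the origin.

The radius of convergence is 2/3.

Denominator factor (v - 2/3)^3: pole of order 3 at 2/3, modulus 2/3.
Branch term (-2/17)*sqrt(1 - v/(9/2)): its argument vanishes at v = 9/2, a square-root branch point, modulus 9/2.
The radius of convergence is the smallest modulus among the singular points: 2/3.


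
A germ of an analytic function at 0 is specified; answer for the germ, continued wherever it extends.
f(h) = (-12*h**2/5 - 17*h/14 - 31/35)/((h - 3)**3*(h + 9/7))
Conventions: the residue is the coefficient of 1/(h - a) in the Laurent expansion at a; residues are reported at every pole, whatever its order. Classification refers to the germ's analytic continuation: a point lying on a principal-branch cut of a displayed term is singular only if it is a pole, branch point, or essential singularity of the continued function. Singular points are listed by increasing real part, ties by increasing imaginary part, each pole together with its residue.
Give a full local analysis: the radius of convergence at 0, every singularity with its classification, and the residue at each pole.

Denominator factor (h + 9/7): pole of order 1 at -9/7, modulus 9/7.
Denominator factor (h - 3)^3: pole of order 3 at 3, modulus 3.
The radius of convergence is the smallest modulus among the singular points: 9/7.
At the order-1 pole -9/7 set g(h) = (h - (-9/7))*f(h) = (-12*h**2/5 - 17*h/14 - 31/35)/(h - 3)**3.
Simple pole: residue = g(a) at a = -9/7, which is 11291/270000.
At the order-3 pole 3 set g(h) = (h - (3))^3*f(h) = (-12*h**2/5 - 17*h/14 - 31/35)/(h + 9/7).
Order-3 pole: residue = g''(a)/2; g''(3) = -11291/135000, so the residue is -11291/270000.
List the singular points by increasing real part (a conjugate pair: the negative imaginary part first).

Radius of convergence at 0: 9/7.
At -9/7: a pole of order 1; residue 11291/270000.
At 3: a pole of order 3; residue -11291/270000.


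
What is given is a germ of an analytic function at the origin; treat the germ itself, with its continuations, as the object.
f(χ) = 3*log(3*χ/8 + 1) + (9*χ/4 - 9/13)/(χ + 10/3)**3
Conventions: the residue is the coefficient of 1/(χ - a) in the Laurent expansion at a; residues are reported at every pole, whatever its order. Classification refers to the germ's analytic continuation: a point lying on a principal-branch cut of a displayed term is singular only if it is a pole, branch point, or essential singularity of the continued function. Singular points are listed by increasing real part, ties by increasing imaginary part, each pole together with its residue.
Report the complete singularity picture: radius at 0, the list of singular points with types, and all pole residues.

Radius of convergence at 0: 8/3.
At -10/3: a pole of order 3; residue 0.
At -8/3: a logarithmic branch point.

Denominator factor (χ + 10/3)^3: pole of order 3 at -10/3, modulus 10/3.
Branch term (3)*log(1 - χ/(-8/3)): its argument vanishes at χ = -8/3, a logarithmic branch point, modulus 8/3.
The radius of convergence is the smallest modulus among the singular points: 8/3.
The branch term is analytic at -10/3 and contributes nothing to the residue; only the rational part matters.
At the order-3 pole -10/3 set g(χ) = (χ - (-10/3))^3*(rational part) = 9*χ/4 - 9/13.
Order-3 pole: residue = g''(a)/2; g''(-10/3) = 0, so the residue is 0.
List the singular points by increasing real part (a conjugate pair: the negative imaginary part first).


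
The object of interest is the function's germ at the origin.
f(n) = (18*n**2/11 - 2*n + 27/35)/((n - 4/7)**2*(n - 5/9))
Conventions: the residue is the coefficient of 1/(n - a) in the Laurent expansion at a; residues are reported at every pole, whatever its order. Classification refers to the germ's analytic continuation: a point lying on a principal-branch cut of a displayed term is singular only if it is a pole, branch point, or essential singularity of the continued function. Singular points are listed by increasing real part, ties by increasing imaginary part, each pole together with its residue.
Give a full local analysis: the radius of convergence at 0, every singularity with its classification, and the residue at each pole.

Radius of convergence at 0: 5/9.
At 5/9: a pole of order 1; residue 36099/55.
At 4/7: a pole of order 2; residue -36009/55.

Denominator factor (n - 5/9): pole of order 1 at 5/9, modulus 5/9.
Denominator factor (n - 4/7)^2: pole of order 2 at 4/7, modulus 4/7.
The radius of convergence is the smallest modulus among the singular points: 5/9.
At the order-1 pole 5/9 set g(n) = (n - (5/9))*f(n) = (18*n**2/11 - 2*n + 27/35)/(n - 4/7)**2.
Simple pole: residue = g(a) at a = 5/9, which is 36099/55.
At the order-2 pole 4/7 set g(n) = (n - (4/7))^2*f(n) = (18*n**2/11 - 2*n + 27/35)/(n - 5/9).
Order-2 pole: residue = g'(a); g'(4/7) = -36009/55, so the residue is -36009/55.
List the singular points by increasing real part (a conjugate pair: the negative imaginary part first).


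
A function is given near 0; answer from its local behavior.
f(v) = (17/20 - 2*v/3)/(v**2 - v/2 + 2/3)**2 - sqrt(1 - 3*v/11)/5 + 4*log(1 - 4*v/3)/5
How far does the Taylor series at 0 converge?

The radius of convergence is 3/4.

Denominator factor (v**2 - v/2 + 2/3)^2: discriminant -29/12, complex-conjugate roots (1/4) + ((1/12)*sqrt(87))*i and (1/4) - ((1/12)*sqrt(87))*i; poles of order 2, moduli (1/3)*sqrt(6) and (1/3)*sqrt(6).
Branch term (-1/5)*sqrt(1 - v/(11/3)): its argument vanishes at v = 11/3, a square-root branch point, modulus 11/3.
Branch term (4/5)*log(1 - v/(3/4)): its argument vanishes at v = 3/4, a logarithmic branch point, modulus 3/4.
The radius of convergence is the smallest modulus among the singular points: 3/4.


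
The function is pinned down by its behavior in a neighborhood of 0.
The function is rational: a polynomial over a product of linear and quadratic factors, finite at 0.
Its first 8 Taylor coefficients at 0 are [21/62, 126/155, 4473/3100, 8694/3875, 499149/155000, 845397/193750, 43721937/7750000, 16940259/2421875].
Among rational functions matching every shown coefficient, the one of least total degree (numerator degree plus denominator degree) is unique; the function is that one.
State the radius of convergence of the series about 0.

The radius of convergence is (1/3)*sqrt(6).

No rational of total degree below 2 reproduces all 8 coefficients; solving the [0/2] Pade equations on them gives f(u) = 7/(31*(u**2 - 8*u/5 + 2/3)), whose expansion matches every shown term.
Denominator factor (u**2 - 8*u/5 + 2/3): discriminant -8/75, complex-conjugate roots (4/5) + ((1/15)*sqrt(6))*i and (4/5) - ((1/15)*sqrt(6))*i; poles of order 1, moduli (1/3)*sqrt(6) and (1/3)*sqrt(6).
The radius of convergence is the smallest modulus among the singular points: (1/3)*sqrt(6).


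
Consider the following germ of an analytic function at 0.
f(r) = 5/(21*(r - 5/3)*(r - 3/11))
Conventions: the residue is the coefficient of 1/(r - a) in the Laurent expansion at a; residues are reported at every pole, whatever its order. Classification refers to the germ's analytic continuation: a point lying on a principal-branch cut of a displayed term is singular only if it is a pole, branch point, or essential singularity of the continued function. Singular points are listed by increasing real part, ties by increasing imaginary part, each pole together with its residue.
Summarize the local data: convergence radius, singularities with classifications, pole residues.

Denominator factor (r - 5/3): pole of order 1 at 5/3, modulus 5/3.
Denominator factor (r - 3/11): pole of order 1 at 3/11, modulus 3/11.
The radius of convergence is the smallest modulus among the singular points: 3/11.
At the order-1 pole 3/11 set g(r) = (r - (3/11))*f(r) = 5/(21*(r - 5/3)).
Simple pole: residue = g(a) at a = 3/11, which is -55/322.
At the order-1 pole 5/3 set g(r) = (r - (5/3))*f(r) = 5/(21*(r - 3/11)).
Simple pole: residue = g(a) at a = 5/3, which is 55/322.
List the singular points by increasing real part (a conjugate pair: the negative imaginary part first).

Radius of convergence at 0: 3/11.
At 3/11: a pole of order 1; residue -55/322.
At 5/3: a pole of order 1; residue 55/322.
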